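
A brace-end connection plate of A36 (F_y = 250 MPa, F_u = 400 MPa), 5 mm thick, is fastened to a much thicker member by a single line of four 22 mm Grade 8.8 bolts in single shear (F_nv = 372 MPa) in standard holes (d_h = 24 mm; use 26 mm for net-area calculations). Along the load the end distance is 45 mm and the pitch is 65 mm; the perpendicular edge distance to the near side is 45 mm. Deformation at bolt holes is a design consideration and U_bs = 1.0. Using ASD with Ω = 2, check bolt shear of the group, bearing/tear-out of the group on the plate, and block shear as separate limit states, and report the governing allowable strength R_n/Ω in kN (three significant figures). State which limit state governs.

121 kN (block shear governs)

Bolt shear: A_b = π·22²/4 = 380.1 mm²; R_n = 372 × 380.1 × 4 × 1 / 1000 = 565.6 kN → 565.6 / 2 = 283 kN.
Bearing: edge l_c = 33, r_n = 79.2 kN; interior l_c = 41, r_n = 98.4 kN; R_n = 79.2 + 3·98.4 = 374.4 kN → 187 kN.
Block shear: A_gv = 1200, A_nv = 745, A_nt = 160 mm²; R_n = min(0.6F_uA_nv, 0.6F_yA_gv) + U_bs·F_u·A_nt = 242.8 kN → 121 kN.
Block shear governs: 121 kN.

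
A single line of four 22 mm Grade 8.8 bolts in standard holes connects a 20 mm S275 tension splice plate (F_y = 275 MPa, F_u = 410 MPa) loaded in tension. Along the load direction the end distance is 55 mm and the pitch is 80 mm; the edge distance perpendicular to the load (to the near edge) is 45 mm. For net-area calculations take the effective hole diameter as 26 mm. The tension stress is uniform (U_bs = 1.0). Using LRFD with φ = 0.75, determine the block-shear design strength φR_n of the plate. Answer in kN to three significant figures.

927 kN

Shear plane L_v = 55 + 3·80 = 295 mm; A_gv = 295 × 20 = 5900 mm².
A_nv = (295 − 3.5·26) × 20 = 4080 mm².
A_nt = (45 − 0.5·26) × 20 = 640 mm².
0.6 F_u A_nv = 1004 kN; 0.6 F_y A_gv = 973.5 kN → shear yielding governs the shear term.
R_n = 973.5 + 1.0 × 410 × 640 / 1000 = 1236 kN.
Design strength φR_n = 0.75 × 1236 = 927 kN.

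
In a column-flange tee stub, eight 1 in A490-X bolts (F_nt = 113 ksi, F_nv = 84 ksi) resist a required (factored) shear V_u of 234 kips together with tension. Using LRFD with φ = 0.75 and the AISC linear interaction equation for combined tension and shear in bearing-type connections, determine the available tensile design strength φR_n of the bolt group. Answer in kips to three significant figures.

377 kips

A_b = π·1²/4 = 0.7854 in²; f_rv = 234 / (8 × 0.7854) = 37.24 ksi.
F'_nt = 1.3 F_nt − (F_nt / φF_nv) f_rv = 1.3·113 − (113/(0.75·84))·37.24 = 80.1 ksi, capped at F_nt → F'_nt = 80.1 ksi.
R_n = F'_nt · A_b · n = 80.1 × 0.7854 × 8 = 503.3 kips.
Design strength φR_n = 0.75 × 503.3 = 377 kips.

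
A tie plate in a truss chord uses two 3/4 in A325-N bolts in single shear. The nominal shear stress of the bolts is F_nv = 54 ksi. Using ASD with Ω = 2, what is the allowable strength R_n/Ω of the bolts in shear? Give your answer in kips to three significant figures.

23.9 kips

A_b = π × 0.75² / 4 = 0.4418 in².
R_n = F_nv · A_b · n · n_s = 54 × 0.4418 × 2 × 1 = 47.71 kips.
Allowable strength R_n/Ω = 47.71 / 2 = 23.9 kips.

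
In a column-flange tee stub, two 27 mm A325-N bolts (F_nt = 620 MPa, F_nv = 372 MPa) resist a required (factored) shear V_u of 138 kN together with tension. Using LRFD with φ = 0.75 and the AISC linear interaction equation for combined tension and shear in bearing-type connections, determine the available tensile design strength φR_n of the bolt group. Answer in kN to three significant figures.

A_b = π·27²/4 = 572.6 mm²; f_rv = 138 × 1000 / (2 × 572.6) = 120.5 MPa.
F'_nt = 1.3 F_nt − (F_nt / φF_nv) f_rv = 1.3·620 − (620/(0.75·372))·120.5 = 538.2 MPa, capped at F_nt → F'_nt = 538.2 MPa.
R_n = F'_nt · A_b · n = 538.2 × 572.6 × 2 / 1000 = 616.3 kN.
Design strength φR_n = 0.75 × 616.3 = 462 kN.

462 kN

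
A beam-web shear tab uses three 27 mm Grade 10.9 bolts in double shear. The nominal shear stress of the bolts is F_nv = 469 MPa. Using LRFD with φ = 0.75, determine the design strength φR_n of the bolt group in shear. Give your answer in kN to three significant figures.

A_b = π × 27² / 4 = 572.6 mm².
R_n = F_nv · A_b · n · n_s = 469 × 572.6 × 3 × 2 / 1000 = 1611 kN.
Design strength φR_n = 0.75 × 1611 = 1210 kN.

1210 kN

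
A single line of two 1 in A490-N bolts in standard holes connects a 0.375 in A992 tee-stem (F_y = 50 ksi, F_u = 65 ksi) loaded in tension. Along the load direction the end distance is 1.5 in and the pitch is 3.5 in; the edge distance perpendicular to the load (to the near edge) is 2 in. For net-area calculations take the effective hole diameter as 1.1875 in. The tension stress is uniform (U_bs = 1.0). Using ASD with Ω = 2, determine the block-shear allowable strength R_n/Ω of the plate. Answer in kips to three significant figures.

40.7 kips

Shear plane L_v = 1.5 + 1·3.5 = 5 in; A_gv = 5 × 0.375 = 1.875 in².
A_nv = (5 − 1.5·1.1875) × 0.375 = 1.207 in².
A_nt = (2 − 0.5·1.1875) × 0.375 = 0.5273 in².
0.6 F_u A_nv = 47.07 kips; 0.6 F_y A_gv = 56.25 kips → shear rupture governs the shear term.
R_n = 47.07 + 1.0 × 65 × 0.5273 = 81.35 kips.
Allowable strength R_n/Ω = 81.35 / 2 = 40.7 kips.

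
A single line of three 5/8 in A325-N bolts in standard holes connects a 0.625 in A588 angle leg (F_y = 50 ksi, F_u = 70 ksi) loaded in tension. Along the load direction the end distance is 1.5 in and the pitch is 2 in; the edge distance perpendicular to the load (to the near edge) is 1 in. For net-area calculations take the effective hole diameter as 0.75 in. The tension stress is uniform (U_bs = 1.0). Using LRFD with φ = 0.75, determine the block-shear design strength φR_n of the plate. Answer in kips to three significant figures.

91.9 kips

Shear plane L_v = 1.5 + 2·2 = 5.5 in; A_gv = 5.5 × 0.625 = 3.438 in².
A_nv = (5.5 − 2.5·0.75) × 0.625 = 2.266 in².
A_nt = (1 − 0.5·0.75) × 0.625 = 0.3906 in².
0.6 F_u A_nv = 95.16 kips; 0.6 F_y A_gv = 103.1 kips → shear rupture governs the shear term.
R_n = 95.16 + 1.0 × 70 × 0.3906 = 122.5 kips.
Design strength φR_n = 0.75 × 122.5 = 91.9 kips.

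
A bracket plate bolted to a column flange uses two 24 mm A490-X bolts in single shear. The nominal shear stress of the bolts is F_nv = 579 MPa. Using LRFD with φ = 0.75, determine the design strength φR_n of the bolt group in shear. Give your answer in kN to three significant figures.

A_b = π × 24² / 4 = 452.4 mm².
R_n = F_nv · A_b · n · n_s = 579 × 452.4 × 2 × 1 / 1000 = 523.9 kN.
Design strength φR_n = 0.75 × 523.9 = 393 kN.

393 kN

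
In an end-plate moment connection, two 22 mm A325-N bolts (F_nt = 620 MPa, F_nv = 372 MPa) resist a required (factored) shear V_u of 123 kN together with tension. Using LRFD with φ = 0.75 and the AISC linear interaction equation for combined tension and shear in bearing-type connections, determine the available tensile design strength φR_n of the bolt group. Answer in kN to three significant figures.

A_b = π·22²/4 = 380.1 mm²; f_rv = 123 × 1000 / (2 × 380.1) = 161.8 MPa.
F'_nt = 1.3 F_nt − (F_nt / φF_nv) f_rv = 1.3·620 − (620/(0.75·372))·161.8 = 446.5 MPa, capped at F_nt → F'_nt = 446.5 MPa.
R_n = F'_nt · A_b · n = 446.5 × 380.1 × 2 / 1000 = 339.4 kN.
Design strength φR_n = 0.75 × 339.4 = 255 kN.

255 kN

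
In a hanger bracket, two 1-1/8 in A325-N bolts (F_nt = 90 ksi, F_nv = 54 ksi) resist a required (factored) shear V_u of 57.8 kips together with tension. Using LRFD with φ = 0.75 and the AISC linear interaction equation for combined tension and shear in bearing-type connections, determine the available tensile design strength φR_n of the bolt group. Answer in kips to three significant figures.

A_b = π·1.125²/4 = 0.994 in²; f_rv = 57.8 / (2 × 0.994) = 29.07 ksi.
F'_nt = 1.3 F_nt − (F_nt / φF_nv) f_rv = 1.3·90 − (90/(0.75·54))·29.07 = 52.39 ksi, capped at F_nt → F'_nt = 52.39 ksi.
R_n = F'_nt · A_b · n = 52.39 × 0.994 × 2 = 104.2 kips.
Design strength φR_n = 0.75 × 104.2 = 78.1 kips.

78.1 kips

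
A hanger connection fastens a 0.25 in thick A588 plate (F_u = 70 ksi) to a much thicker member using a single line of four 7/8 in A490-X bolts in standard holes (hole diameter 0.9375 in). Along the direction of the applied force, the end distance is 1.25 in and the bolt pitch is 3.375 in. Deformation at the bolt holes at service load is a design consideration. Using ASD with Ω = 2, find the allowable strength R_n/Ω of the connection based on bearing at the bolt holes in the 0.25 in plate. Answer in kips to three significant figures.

Per bolt r_n = 1.2 l_c t F_u ≤ 2.4 d t F_u; upper limit = 2.4 × 0.875 × 0.25 × 70 = 36.75 kips.
Edge bolt: l_c = 1.25 − 0.9375/2 = 0.7812 in → 1.2 × 0.7812 × 0.25 × 70 = 16.41 → r_n = 16.41 kips.
Interior bolts: l_c = 3.375 − 0.9375 = 2.438 in → 1.2 × 2.438 × 0.25 × 70 = 51.19 → r_n = 36.75 kips.
R_n = 1 × 16.41 + 3 × 36.75 = 126.7 kips.
Allowable strength R_n/Ω = 126.7 / 2 = 63.3 kips.

63.3 kips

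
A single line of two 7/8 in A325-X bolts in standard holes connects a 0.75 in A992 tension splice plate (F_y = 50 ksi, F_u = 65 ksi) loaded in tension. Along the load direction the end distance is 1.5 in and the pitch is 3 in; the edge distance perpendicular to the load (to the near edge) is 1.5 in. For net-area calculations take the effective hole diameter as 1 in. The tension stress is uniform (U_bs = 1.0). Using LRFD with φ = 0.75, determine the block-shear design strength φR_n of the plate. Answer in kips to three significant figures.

Shear plane L_v = 1.5 + 1·3 = 4.5 in; A_gv = 4.5 × 0.75 = 3.375 in².
A_nv = (4.5 − 1.5·1) × 0.75 = 2.25 in².
A_nt = (1.5 − 0.5·1) × 0.75 = 0.75 in².
0.6 F_u A_nv = 87.75 kips; 0.6 F_y A_gv = 101.2 kips → shear rupture governs the shear term.
R_n = 87.75 + 1.0 × 65 × 0.75 = 136.5 kips.
Design strength φR_n = 0.75 × 136.5 = 102 kips.

102 kips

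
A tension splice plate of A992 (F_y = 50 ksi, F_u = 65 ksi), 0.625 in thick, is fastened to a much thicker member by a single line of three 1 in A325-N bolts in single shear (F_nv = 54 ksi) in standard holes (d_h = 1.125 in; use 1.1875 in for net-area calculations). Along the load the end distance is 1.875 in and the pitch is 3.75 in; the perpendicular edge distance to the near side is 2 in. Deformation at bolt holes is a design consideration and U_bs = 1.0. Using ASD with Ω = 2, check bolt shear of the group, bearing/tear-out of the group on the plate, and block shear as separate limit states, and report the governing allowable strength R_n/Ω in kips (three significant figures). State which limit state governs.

63.6 kips (bolt shear governs)

Bolt shear: A_b = π·1²/4 = 0.7854 in²; R_n = 54 × 0.7854 × 3 × 1 = 127.2 kips → 127.2 / 2 = 63.6 kips.
Bearing: edge l_c = 1.312, r_n = 63.98 kips; interior l_c = 2.625, r_n = 97.5 kips; R_n = 63.98 + 2·97.5 = 259 kips → 129 kips.
Block shear: A_gv = 5.859, A_nv = 4.004, A_nt = 0.8789 in²; R_n = min(0.6F_uA_nv, 0.6F_yA_gv) + U_bs·F_u·A_nt = 213.3 kips → 107 kips.
Bolt shear governs: 63.6 kips.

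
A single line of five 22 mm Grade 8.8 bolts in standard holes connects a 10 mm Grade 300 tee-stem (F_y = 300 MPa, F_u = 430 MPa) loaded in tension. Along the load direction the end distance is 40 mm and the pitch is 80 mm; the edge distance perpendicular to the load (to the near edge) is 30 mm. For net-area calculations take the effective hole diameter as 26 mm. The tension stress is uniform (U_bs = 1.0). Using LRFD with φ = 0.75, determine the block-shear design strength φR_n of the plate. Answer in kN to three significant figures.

525 kN

Shear plane L_v = 40 + 4·80 = 360 mm; A_gv = 360 × 10 = 3600 mm².
A_nv = (360 − 4.5·26) × 10 = 2430 mm².
A_nt = (30 − 0.5·26) × 10 = 170 mm².
0.6 F_u A_nv = 626.9 kN; 0.6 F_y A_gv = 648 kN → shear rupture governs the shear term.
R_n = 626.9 + 1.0 × 430 × 170 / 1000 = 700 kN.
Design strength φR_n = 0.75 × 700 = 525 kN.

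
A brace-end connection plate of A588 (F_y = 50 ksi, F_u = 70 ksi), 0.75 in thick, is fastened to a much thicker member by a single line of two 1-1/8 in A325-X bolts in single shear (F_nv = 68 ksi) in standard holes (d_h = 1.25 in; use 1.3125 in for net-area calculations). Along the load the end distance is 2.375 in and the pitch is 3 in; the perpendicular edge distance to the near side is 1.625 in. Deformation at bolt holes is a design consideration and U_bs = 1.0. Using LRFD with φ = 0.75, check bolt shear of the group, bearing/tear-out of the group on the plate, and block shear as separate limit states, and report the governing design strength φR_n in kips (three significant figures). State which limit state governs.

101 kips (bolt shear governs)

Bolt shear: A_b = π·1.125²/4 = 0.994 in²; R_n = 68 × 0.994 × 2 × 1 = 135.2 kips → 0.75 × 135.2 = 101 kips.
Bearing: edge l_c = 1.75, r_n = 110.3 kips; interior l_c = 1.75, r_n = 110.3 kips; R_n = 110.3 + 1·110.3 = 220.5 kips → 165 kips.
Block shear: A_gv = 4.031, A_nv = 2.555, A_nt = 0.7266 in²; R_n = min(0.6F_uA_nv, 0.6F_yA_gv) + U_bs·F_u·A_nt = 158.2 kips → 119 kips.
Bolt shear governs: 101 kips.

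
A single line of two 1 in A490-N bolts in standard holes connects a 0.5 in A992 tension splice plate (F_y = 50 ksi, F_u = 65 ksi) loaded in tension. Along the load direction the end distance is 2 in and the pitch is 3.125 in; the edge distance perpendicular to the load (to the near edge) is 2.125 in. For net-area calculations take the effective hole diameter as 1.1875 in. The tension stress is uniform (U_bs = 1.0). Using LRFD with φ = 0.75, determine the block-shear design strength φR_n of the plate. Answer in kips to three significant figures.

86.2 kips

Shear plane L_v = 2 + 1·3.125 = 5.125 in; A_gv = 5.125 × 0.5 = 2.562 in².
A_nv = (5.125 − 1.5·1.1875) × 0.5 = 1.672 in².
A_nt = (2.125 − 0.5·1.1875) × 0.5 = 0.7656 in².
0.6 F_u A_nv = 65.2 kips; 0.6 F_y A_gv = 76.88 kips → shear rupture governs the shear term.
R_n = 65.2 + 1.0 × 65 × 0.7656 = 115 kips.
Design strength φR_n = 0.75 × 115 = 86.2 kips.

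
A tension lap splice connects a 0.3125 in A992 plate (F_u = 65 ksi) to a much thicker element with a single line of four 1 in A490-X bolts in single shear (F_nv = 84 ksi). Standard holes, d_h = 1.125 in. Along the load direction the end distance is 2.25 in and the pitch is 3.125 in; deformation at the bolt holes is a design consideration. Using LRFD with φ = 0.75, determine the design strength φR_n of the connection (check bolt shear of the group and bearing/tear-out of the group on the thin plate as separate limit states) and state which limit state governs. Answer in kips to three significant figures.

Bolt shear: A_b = π·1²/4 = 0.7854 in²; R_n = 84 × 0.7854 × 4 × 1 = 263.9 kips → 0.75 × 263.9 = 198 kips.
Bearing (1.2 l_c t F_u ≤ 2.4 d t F_u): upper limit = 2.4·1·0.3125·65 = 48.75 kips.
  Edge l_c = 2.25 − 1.125/2 = 1.688 → r_n = 41.13 kips; interior l_c = 3.125 − 1.125 = 2 → r_n = 48.75 kips.
  R_n,bearing = 1·41.13 + 3·48.75 = 187.4 kips → 0.75 × 187.4 = 141 kips.
Bearing governs: 141 kips.

141 kips (bearing governs)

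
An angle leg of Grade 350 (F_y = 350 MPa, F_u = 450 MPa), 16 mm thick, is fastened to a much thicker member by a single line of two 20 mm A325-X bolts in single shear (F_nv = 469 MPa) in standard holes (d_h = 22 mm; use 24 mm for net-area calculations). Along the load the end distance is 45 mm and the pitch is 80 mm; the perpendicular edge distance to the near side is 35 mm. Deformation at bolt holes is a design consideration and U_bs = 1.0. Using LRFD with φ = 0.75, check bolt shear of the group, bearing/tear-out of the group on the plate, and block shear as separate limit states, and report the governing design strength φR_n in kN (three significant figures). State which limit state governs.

221 kN (bolt shear governs)

Bolt shear: A_b = π·20²/4 = 314.2 mm²; R_n = 469 × 314.2 × 2 × 1 / 1000 = 294.7 kN → 0.75 × 294.7 = 221 kN.
Bearing: edge l_c = 34, r_n = 293.8 kN; interior l_c = 58, r_n = 345.6 kN; R_n = 293.8 + 1·345.6 = 639.4 kN → 480 kN.
Block shear: A_gv = 2000, A_nv = 1424, A_nt = 368 mm²; R_n = min(0.6F_uA_nv, 0.6F_yA_gv) + U_bs·F_u·A_nt = 550.1 kN → 413 kN.
Bolt shear governs: 221 kN.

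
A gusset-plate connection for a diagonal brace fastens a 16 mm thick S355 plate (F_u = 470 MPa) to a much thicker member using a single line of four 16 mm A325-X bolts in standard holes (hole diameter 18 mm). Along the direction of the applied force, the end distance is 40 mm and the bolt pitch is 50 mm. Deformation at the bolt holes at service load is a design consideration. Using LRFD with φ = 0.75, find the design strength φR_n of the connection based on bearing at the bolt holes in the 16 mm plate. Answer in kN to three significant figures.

Per bolt r_n = 1.2 l_c t F_u ≤ 2.4 d t F_u; upper limit = 2.4 × 16 × 16 × 470 / 1000 = 288.8 kN.
Edge bolt: l_c = 40 − 18/2 = 31 mm → 1.2 × 31 × 16 × 470 / 1000 = 279.7 → r_n = 279.7 kN.
Interior bolts: l_c = 50 − 18 = 32 mm → 1.2 × 32 × 16 × 470 / 1000 = 288.8 → r_n = 288.8 kN.
R_n = 1 × 279.7 + 3 × 288.8 = 1146 kN.
Design strength φR_n = 0.75 × 1146 = 860 kN.

860 kN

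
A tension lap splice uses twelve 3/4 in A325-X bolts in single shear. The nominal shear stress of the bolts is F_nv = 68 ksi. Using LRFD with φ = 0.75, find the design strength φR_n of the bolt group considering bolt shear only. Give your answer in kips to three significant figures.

270 kips

A_b = π × 0.75² / 4 = 0.4418 in².
R_n = F_nv · A_b · n · n_s = 68 × 0.4418 × 12 × 1 = 360.5 kips.
Design strength φR_n = 0.75 × 360.5 = 270 kips.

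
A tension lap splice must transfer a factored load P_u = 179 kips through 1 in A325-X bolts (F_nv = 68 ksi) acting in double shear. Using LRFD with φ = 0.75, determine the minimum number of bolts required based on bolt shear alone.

3 bolts

A_b = π·1²/4 = 0.7854 in².
Per-bolt design strength φR_n = 0.75 × 68 × 0.7854 × 2 = 80.11 kips.
n ≥ 179 / 80.11 = 2.234 → use 3 bolts.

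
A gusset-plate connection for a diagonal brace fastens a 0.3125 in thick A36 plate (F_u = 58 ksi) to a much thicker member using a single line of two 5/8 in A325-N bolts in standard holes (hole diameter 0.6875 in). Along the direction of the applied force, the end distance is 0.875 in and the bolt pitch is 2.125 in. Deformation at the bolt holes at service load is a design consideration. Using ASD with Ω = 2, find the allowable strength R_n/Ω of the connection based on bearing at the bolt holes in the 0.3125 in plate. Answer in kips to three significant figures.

Per bolt r_n = 1.2 l_c t F_u ≤ 2.4 d t F_u; upper limit = 2.4 × 0.625 × 0.3125 × 58 = 27.19 kips.
Edge bolt: l_c = 0.875 − 0.6875/2 = 0.5312 in → 1.2 × 0.5312 × 0.3125 × 58 = 11.55 → r_n = 11.55 kips.
Interior bolts: l_c = 2.125 − 0.6875 = 1.438 in → 1.2 × 1.438 × 0.3125 × 58 = 31.27 → r_n = 27.19 kips.
R_n = 1 × 11.55 + 1 × 27.19 = 38.74 kips.
Allowable strength R_n/Ω = 38.74 / 2 = 19.4 kips.

19.4 kips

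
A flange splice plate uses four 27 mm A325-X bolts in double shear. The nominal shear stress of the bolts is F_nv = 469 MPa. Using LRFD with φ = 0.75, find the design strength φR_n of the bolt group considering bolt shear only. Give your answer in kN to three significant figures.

A_b = π × 27² / 4 = 572.6 mm².
R_n = F_nv · A_b · n · n_s = 469 × 572.6 × 4 × 2 / 1000 = 2148 kN.
Design strength φR_n = 0.75 × 2148 = 1610 kN.

1610 kN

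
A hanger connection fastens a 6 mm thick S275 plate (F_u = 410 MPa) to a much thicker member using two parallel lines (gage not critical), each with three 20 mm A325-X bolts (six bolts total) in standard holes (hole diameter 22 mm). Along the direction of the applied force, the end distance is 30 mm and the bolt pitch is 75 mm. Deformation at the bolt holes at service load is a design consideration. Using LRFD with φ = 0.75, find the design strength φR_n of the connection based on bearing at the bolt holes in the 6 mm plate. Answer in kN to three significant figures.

Per bolt r_n = 1.2 l_c t F_u ≤ 2.4 d t F_u; upper limit = 2.4 × 20 × 6 × 410 / 1000 = 118.1 kN.
Edge bolt: l_c = 30 − 22/2 = 19 mm → 1.2 × 19 × 6 × 410 / 1000 = 56.09 → r_n = 56.09 kN.
Interior bolts: l_c = 75 − 22 = 53 mm → 1.2 × 53 × 6 × 410 / 1000 = 156.5 → r_n = 118.1 kN.
R_n = 2 × 56.09 + 4 × 118.1 = 584.5 kN.
Design strength φR_n = 0.75 × 584.5 = 438 kN.

438 kN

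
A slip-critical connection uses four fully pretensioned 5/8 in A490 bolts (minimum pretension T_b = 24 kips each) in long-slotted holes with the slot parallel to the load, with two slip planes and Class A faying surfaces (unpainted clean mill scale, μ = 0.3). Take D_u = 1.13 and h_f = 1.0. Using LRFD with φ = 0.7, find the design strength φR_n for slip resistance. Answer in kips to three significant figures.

R_n = μ · D_u · h_f · T_b · n_s · n_b = 0.3 × 1.13 × 1.0 × 24 × 2 × 4 = 65.09 kips.
Design strength φR_n = 0.7 × 65.09 = 45.6 kips.

45.6 kips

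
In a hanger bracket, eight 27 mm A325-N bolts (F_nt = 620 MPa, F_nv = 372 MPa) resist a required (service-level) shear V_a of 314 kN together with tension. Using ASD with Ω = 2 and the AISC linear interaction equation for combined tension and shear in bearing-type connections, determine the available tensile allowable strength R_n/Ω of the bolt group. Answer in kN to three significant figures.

1320 kN

A_b = π·27²/4 = 572.6 mm²; f_rv = 314 × 1000 / (8 × 572.6) = 68.55 MPa.
F'_nt = 1.3 F_nt − (Ω F_nt / F_nv) f_rv = 1.3·620 − (2·620/372)·68.55 = 577.5 MPa, capped at F_nt → F'_nt = 577.5 MPa.
R_n = F'_nt · A_b · n = 577.5 × 572.6 × 8 / 1000 = 2645 kN.
Allowable strength R_n/Ω = 2645 / 2 = 1320 kN.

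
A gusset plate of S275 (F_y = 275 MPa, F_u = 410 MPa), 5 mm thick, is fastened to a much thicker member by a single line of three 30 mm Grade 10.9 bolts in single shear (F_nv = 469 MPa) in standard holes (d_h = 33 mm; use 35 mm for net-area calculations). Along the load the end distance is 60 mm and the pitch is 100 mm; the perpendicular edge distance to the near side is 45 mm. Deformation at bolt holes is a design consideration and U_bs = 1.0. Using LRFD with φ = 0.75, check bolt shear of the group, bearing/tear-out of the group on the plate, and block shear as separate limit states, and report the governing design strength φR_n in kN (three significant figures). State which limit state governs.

Bolt shear: A_b = π·30²/4 = 706.9 mm²; R_n = 469 × 706.9 × 3 × 1 / 1000 = 994.5 kN → 0.75 × 994.5 = 746 kN.
Bearing: edge l_c = 43.5, r_n = 107 kN; interior l_c = 67, r_n = 147.6 kN; R_n = 107 + 2·147.6 = 402.2 kN → 302 kN.
Block shear: A_gv = 1300, A_nv = 862.5, A_nt = 137.5 mm²; R_n = min(0.6F_uA_nv, 0.6F_yA_gv) + U_bs·F_u·A_nt = 268.6 kN → 201 kN.
Block shear governs: 201 kN.

201 kN (block shear governs)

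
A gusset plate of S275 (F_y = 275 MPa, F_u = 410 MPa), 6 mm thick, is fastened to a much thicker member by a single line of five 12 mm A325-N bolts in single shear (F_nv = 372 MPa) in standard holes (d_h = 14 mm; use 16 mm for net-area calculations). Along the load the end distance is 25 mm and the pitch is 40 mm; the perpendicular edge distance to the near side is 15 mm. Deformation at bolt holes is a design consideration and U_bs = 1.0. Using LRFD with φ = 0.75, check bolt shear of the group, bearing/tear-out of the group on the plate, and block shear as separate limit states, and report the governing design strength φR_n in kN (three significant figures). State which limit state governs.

Bolt shear: A_b = π·12²/4 = 113.1 mm²; R_n = 372 × 113.1 × 5 × 1 / 1000 = 210.4 kN → 0.75 × 210.4 = 158 kN.
Bearing: edge l_c = 18, r_n = 53.14 kN; interior l_c = 26, r_n = 70.85 kN; R_n = 53.14 + 4·70.85 = 336.5 kN → 252 kN.
Block shear: A_gv = 1110, A_nv = 678, A_nt = 42 mm²; R_n = min(0.6F_uA_nv, 0.6F_yA_gv) + U_bs·F_u·A_nt = 184 kN → 138 kN.
Block shear governs: 138 kN.

138 kN (block shear governs)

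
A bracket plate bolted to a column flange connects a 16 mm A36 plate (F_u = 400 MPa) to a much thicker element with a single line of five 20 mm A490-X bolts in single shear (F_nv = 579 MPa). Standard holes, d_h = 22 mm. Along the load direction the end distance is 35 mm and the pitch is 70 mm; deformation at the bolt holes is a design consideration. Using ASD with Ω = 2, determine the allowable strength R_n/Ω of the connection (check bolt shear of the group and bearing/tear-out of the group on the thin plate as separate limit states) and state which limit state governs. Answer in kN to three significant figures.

Bolt shear: A_b = π·20²/4 = 314.2 mm²; R_n = 579 × 314.2 × 5 × 1 / 1000 = 909.5 kN → 909.5 / 2 = 455 kN.
Bearing (1.2 l_c t F_u ≤ 2.4 d t F_u): upper limit = 2.4·20·16·400 / 1000 = 307.2 kN.
  Edge l_c = 35 − 22/2 = 24 → r_n = 184.3 kN; interior l_c = 70 − 22 = 48 → r_n = 307.2 kN.
  R_n,bearing = 1·184.3 + 4·307.2 = 1413 kN → 1413 / 2 = 707 kN.
Bolt shear governs: 455 kN.

455 kN (bolt shear governs)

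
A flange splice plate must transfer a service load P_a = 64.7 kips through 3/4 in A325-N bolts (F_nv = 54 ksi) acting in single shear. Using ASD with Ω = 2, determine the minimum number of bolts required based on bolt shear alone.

A_b = π·0.75²/4 = 0.4418 in².
Per-bolt allowable strength R_n/Ω = 54 × 0.4418 × 1 / 2 = 11.93 kips.
n ≥ 64.7 / 11.93 = 5.424 → use 6 bolts.

6 bolts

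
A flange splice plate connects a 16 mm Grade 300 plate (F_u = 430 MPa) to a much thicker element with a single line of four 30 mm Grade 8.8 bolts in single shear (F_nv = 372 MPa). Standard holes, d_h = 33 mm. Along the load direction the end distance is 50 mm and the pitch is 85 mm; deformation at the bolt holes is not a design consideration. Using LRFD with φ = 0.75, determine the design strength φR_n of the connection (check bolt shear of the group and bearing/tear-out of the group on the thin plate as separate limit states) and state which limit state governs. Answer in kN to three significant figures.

789 kN (bolt shear governs)

Bolt shear: A_b = π·30²/4 = 706.9 mm²; R_n = 372 × 706.9 × 4 × 1 / 1000 = 1052 kN → 0.75 × 1052 = 789 kN.
Bearing (1.5 l_c t F_u ≤ 3.0 d t F_u): upper limit = 3.0·30·16·430 / 1000 = 619.2 kN.
  Edge l_c = 50 − 33/2 = 33.5 → r_n = 345.7 kN; interior l_c = 85 − 33 = 52 → r_n = 536.6 kN.
  R_n,bearing = 1·345.7 + 3·536.6 = 1956 kN → 0.75 × 1956 = 1470 kN.
Bolt shear governs: 789 kN.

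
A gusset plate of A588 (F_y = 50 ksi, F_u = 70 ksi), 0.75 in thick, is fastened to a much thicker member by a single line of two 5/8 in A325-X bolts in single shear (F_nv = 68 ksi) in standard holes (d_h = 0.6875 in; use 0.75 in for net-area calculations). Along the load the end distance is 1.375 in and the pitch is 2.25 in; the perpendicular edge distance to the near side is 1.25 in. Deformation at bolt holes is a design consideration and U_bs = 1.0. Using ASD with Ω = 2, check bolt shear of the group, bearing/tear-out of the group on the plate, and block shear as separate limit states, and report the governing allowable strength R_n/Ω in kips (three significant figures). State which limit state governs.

Bolt shear: A_b = π·0.625²/4 = 0.3068 in²; R_n = 68 × 0.3068 × 2 × 1 = 41.72 kips → 41.72 / 2 = 20.9 kips.
Bearing: edge l_c = 1.031, r_n = 64.97 kips; interior l_c = 1.562, r_n = 78.75 kips; R_n = 64.97 + 1·78.75 = 143.7 kips → 71.9 kips.
Block shear: A_gv = 2.719, A_nv = 1.875, A_nt = 0.6562 in²; R_n = min(0.6F_uA_nv, 0.6F_yA_gv) + U_bs·F_u·A_nt = 124.7 kips → 62.3 kips.
Bolt shear governs: 20.9 kips.

20.9 kips (bolt shear governs)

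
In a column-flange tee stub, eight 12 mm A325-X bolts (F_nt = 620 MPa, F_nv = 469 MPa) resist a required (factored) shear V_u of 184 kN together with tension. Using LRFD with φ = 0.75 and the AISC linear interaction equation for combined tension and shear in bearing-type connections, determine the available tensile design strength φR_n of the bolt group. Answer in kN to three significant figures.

A_b = π·12²/4 = 113.1 mm²; f_rv = 184 × 1000 / (8 × 113.1) = 203.4 MPa.
F'_nt = 1.3 F_nt − (F_nt / φF_nv) f_rv = 1.3·620 − (620/(0.75·469))·203.4 = 447.5 MPa, capped at F_nt → F'_nt = 447.5 MPa.
R_n = F'_nt · A_b · n = 447.5 × 113.1 × 8 / 1000 = 404.9 kN.
Design strength φR_n = 0.75 × 404.9 = 304 kN.

304 kN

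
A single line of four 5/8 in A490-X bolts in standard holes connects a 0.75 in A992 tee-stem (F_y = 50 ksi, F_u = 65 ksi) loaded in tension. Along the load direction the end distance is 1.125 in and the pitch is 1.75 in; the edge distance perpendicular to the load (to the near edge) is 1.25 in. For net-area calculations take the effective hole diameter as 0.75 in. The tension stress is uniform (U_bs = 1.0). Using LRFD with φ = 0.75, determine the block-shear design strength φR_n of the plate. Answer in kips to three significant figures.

114 kips

Shear plane L_v = 1.125 + 3·1.75 = 6.375 in; A_gv = 6.375 × 0.75 = 4.781 in².
A_nv = (6.375 − 3.5·0.75) × 0.75 = 2.812 in².
A_nt = (1.25 − 0.5·0.75) × 0.75 = 0.6562 in².
0.6 F_u A_nv = 109.7 kips; 0.6 F_y A_gv = 143.4 kips → shear rupture governs the shear term.
R_n = 109.7 + 1.0 × 65 × 0.6562 = 152.3 kips.
Design strength φR_n = 0.75 × 152.3 = 114 kips.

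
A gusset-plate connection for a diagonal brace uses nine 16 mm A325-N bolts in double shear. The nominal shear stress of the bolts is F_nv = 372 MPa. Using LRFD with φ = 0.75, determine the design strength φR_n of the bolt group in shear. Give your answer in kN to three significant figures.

1010 kN

A_b = π × 16² / 4 = 201.1 mm².
R_n = F_nv · A_b · n · n_s = 372 × 201.1 × 9 × 2 / 1000 = 1346 kN.
Design strength φR_n = 0.75 × 1346 = 1010 kN.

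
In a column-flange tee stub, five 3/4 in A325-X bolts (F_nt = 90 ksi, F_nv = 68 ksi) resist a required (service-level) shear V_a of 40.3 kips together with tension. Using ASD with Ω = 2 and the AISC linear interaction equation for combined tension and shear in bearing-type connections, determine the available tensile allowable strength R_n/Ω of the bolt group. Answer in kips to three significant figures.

75.9 kips

A_b = π·0.75²/4 = 0.4418 in²; f_rv = 40.3 / (5 × 0.4418) = 18.24 ksi.
F'_nt = 1.3 F_nt − (Ω F_nt / F_nv) f_rv = 1.3·90 − (2·90/68)·18.24 = 68.71 ksi, capped at F_nt → F'_nt = 68.71 ksi.
R_n = F'_nt · A_b · n = 68.71 × 0.4418 × 5 = 151.8 kips.
Allowable strength R_n/Ω = 151.8 / 2 = 75.9 kips.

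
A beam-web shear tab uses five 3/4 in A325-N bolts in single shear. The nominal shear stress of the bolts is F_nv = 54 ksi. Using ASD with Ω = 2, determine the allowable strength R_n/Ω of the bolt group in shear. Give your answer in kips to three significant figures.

59.6 kips

A_b = π × 0.75² / 4 = 0.4418 in².
R_n = F_nv · A_b · n · n_s = 54 × 0.4418 × 5 × 1 = 119.3 kips.
Allowable strength R_n/Ω = 119.3 / 2 = 59.6 kips.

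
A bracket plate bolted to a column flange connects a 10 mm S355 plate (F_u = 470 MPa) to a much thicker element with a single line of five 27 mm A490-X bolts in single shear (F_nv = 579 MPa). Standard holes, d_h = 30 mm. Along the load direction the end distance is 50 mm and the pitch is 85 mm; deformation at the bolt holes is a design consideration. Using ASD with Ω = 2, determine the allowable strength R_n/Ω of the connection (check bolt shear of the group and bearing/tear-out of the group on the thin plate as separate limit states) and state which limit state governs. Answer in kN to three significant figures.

Bolt shear: A_b = π·27²/4 = 572.6 mm²; R_n = 579 × 572.6 × 5 × 1 / 1000 = 1658 kN → 1658 / 2 = 829 kN.
Bearing (1.2 l_c t F_u ≤ 2.4 d t F_u): upper limit = 2.4·27·10·470 / 1000 = 304.6 kN.
  Edge l_c = 50 − 30/2 = 35 → r_n = 197.4 kN; interior l_c = 85 − 30 = 55 → r_n = 304.6 kN.
  R_n,bearing = 1·197.4 + 4·304.6 = 1416 kN → 1416 / 2 = 708 kN.
Bearing governs: 708 kN.

708 kN (bearing governs)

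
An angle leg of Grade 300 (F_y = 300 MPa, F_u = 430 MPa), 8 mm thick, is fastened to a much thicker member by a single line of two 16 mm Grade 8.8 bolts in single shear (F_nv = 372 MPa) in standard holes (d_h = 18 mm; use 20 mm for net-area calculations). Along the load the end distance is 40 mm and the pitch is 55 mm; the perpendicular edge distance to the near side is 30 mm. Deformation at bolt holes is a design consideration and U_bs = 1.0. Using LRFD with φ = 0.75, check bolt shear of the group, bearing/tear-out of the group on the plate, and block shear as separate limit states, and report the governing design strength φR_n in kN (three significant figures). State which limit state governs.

Bolt shear: A_b = π·16²/4 = 201.1 mm²; R_n = 372 × 201.1 × 2 × 1 / 1000 = 149.6 kN → 0.75 × 149.6 = 112 kN.
Bearing: edge l_c = 31, r_n = 128 kN; interior l_c = 37, r_n = 132.1 kN; R_n = 128 + 1·132.1 = 260.1 kN → 195 kN.
Block shear: A_gv = 760, A_nv = 520, A_nt = 160 mm²; R_n = min(0.6F_uA_nv, 0.6F_yA_gv) + U_bs·F_u·A_nt = 203 kN → 152 kN.
Bolt shear governs: 112 kN.

112 kN (bolt shear governs)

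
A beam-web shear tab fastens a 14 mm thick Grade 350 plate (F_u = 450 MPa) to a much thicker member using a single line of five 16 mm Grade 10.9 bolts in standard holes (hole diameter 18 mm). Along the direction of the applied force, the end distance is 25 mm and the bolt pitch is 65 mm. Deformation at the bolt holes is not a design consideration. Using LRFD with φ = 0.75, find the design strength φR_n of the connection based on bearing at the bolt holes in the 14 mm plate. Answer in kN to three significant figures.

1020 kN

Per bolt r_n = 1.5 l_c t F_u ≤ 3.0 d t F_u; upper limit = 3.0 × 16 × 14 × 450 / 1000 = 302.4 kN.
Edge bolt: l_c = 25 − 18/2 = 16 mm → 1.5 × 16 × 14 × 450 / 1000 = 151.2 → r_n = 151.2 kN.
Interior bolts: l_c = 65 − 18 = 47 mm → 1.5 × 47 × 14 × 450 / 1000 = 444.2 → r_n = 302.4 kN.
R_n = 1 × 151.2 + 4 × 302.4 = 1361 kN.
Design strength φR_n = 0.75 × 1361 = 1020 kN.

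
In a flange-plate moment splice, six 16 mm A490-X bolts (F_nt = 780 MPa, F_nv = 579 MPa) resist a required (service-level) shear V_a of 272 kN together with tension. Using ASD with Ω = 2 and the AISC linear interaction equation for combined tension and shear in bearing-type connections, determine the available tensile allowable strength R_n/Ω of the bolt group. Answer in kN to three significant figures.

A_b = π·16²/4 = 201.1 mm²; f_rv = 272 × 1000 / (6 × 201.1) = 225.5 MPa.
F'_nt = 1.3 F_nt − (Ω F_nt / F_nv) f_rv = 1.3·780 − (2·780/579)·225.5 = 406.5 MPa, capped at F_nt → F'_nt = 406.5 MPa.
R_n = F'_nt · A_b · n = 406.5 × 201.1 × 6 / 1000 = 490.4 kN.
Allowable strength R_n/Ω = 490.4 / 2 = 245 kN.

245 kN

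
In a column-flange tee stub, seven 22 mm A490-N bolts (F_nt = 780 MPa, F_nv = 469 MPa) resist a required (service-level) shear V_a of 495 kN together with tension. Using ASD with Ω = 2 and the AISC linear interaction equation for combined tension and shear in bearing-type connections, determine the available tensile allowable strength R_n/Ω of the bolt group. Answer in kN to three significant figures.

526 kN

A_b = π·22²/4 = 380.1 mm²; f_rv = 495 × 1000 / (7 × 380.1) = 186 MPa.
F'_nt = 1.3 F_nt − (Ω F_nt / F_nv) f_rv = 1.3·780 − (2·780/469)·186 = 395.2 MPa, capped at F_nt → F'_nt = 395.2 MPa.
R_n = F'_nt · A_b · n = 395.2 × 380.1 × 7 / 1000 = 1052 kN.
Allowable strength R_n/Ω = 1052 / 2 = 526 kN.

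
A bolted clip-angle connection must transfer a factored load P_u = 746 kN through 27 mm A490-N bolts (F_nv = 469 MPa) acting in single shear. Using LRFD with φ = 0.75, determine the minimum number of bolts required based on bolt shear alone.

A_b = π·27²/4 = 572.6 mm².
Per-bolt design strength φR_n = 0.75 × 469 × 572.6 × 1 / 1000 = 201.4 kN.
n ≥ 746 / 201.4 = 3.704 → use 4 bolts.

4 bolts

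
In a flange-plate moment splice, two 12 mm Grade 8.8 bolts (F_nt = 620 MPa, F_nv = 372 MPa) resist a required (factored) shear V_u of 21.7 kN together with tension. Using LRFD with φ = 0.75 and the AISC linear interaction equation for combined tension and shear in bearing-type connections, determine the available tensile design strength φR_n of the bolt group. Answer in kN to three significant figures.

101 kN

A_b = π·12²/4 = 113.1 mm²; f_rv = 21.7 × 1000 / (2 × 113.1) = 95.94 MPa.
F'_nt = 1.3 F_nt − (F_nt / φF_nv) f_rv = 1.3·620 − (620/(0.75·372))·95.94 = 592.8 MPa, capped at F_nt → F'_nt = 592.8 MPa.
R_n = F'_nt · A_b · n = 592.8 × 113.1 × 2 / 1000 = 134.1 kN.
Design strength φR_n = 0.75 × 134.1 = 101 kN.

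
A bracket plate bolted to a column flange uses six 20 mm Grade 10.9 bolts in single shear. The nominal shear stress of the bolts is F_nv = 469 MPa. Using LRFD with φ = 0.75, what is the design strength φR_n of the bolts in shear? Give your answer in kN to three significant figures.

663 kN

A_b = π × 20² / 4 = 314.2 mm².
R_n = F_nv · A_b · n · n_s = 469 × 314.2 × 6 × 1 / 1000 = 884 kN.
Design strength φR_n = 0.75 × 884 = 663 kN.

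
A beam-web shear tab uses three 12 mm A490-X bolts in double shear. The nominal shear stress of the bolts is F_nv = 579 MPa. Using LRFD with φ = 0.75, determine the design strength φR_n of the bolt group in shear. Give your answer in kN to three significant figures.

A_b = π × 12² / 4 = 113.1 mm².
R_n = F_nv · A_b · n · n_s = 579 × 113.1 × 3 × 2 / 1000 = 392.9 kN.
Design strength φR_n = 0.75 × 392.9 = 295 kN.

295 kN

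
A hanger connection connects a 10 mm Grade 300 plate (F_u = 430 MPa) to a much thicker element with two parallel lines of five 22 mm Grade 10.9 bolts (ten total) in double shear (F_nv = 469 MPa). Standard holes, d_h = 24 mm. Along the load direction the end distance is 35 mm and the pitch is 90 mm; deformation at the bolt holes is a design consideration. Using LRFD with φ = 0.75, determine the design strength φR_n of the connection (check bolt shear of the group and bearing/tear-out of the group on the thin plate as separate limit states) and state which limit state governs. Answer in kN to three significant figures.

Bolt shear: A_b = π·22²/4 = 380.1 mm²; R_n = 469 × 380.1 × 10 × 2 / 1000 = 3566 kN → 0.75 × 3566 = 2670 kN.
Bearing (1.2 l_c t F_u ≤ 2.4 d t F_u): upper limit = 2.4·22·10·430 / 1000 = 227 kN.
  Edge l_c = 35 − 24/2 = 23 → r_n = 118.7 kN; interior l_c = 90 − 24 = 66 → r_n = 227 kN.
  R_n,bearing = 2·118.7 + 8·227 = 2054 kN → 0.75 × 2054 = 1540 kN.
Bearing governs: 1540 kN.

1540 kN (bearing governs)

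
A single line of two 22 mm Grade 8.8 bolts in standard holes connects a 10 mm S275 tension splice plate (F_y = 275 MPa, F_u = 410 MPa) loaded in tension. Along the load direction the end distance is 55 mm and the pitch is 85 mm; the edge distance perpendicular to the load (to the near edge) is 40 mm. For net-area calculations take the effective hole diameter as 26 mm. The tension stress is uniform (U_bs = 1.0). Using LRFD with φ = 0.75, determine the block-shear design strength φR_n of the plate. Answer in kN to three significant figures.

256 kN

Shear plane L_v = 55 + 1·85 = 140 mm; A_gv = 140 × 10 = 1400 mm².
A_nv = (140 − 1.5·26) × 10 = 1010 mm².
A_nt = (40 − 0.5·26) × 10 = 270 mm².
0.6 F_u A_nv = 248.5 kN; 0.6 F_y A_gv = 231 kN → shear yielding governs the shear term.
R_n = 231 + 1.0 × 410 × 270 / 1000 = 341.7 kN.
Design strength φR_n = 0.75 × 341.7 = 256 kN.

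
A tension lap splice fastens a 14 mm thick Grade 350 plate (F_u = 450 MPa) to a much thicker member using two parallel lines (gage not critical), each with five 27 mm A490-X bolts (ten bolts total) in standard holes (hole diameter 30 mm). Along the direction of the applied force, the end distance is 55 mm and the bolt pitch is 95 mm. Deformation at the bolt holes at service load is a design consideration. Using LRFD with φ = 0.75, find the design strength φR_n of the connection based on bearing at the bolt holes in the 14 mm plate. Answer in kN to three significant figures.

Per bolt r_n = 1.2 l_c t F_u ≤ 2.4 d t F_u; upper limit = 2.4 × 27 × 14 × 450 / 1000 = 408.2 kN.
Edge bolt: l_c = 55 − 30/2 = 40 mm → 1.2 × 40 × 14 × 450 / 1000 = 302.4 → r_n = 302.4 kN.
Interior bolts: l_c = 95 − 30 = 65 mm → 1.2 × 65 × 14 × 450 / 1000 = 491.4 → r_n = 408.2 kN.
R_n = 2 × 302.4 + 8 × 408.2 = 3871 kN.
Design strength φR_n = 0.75 × 3871 = 2900 kN.

2900 kN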